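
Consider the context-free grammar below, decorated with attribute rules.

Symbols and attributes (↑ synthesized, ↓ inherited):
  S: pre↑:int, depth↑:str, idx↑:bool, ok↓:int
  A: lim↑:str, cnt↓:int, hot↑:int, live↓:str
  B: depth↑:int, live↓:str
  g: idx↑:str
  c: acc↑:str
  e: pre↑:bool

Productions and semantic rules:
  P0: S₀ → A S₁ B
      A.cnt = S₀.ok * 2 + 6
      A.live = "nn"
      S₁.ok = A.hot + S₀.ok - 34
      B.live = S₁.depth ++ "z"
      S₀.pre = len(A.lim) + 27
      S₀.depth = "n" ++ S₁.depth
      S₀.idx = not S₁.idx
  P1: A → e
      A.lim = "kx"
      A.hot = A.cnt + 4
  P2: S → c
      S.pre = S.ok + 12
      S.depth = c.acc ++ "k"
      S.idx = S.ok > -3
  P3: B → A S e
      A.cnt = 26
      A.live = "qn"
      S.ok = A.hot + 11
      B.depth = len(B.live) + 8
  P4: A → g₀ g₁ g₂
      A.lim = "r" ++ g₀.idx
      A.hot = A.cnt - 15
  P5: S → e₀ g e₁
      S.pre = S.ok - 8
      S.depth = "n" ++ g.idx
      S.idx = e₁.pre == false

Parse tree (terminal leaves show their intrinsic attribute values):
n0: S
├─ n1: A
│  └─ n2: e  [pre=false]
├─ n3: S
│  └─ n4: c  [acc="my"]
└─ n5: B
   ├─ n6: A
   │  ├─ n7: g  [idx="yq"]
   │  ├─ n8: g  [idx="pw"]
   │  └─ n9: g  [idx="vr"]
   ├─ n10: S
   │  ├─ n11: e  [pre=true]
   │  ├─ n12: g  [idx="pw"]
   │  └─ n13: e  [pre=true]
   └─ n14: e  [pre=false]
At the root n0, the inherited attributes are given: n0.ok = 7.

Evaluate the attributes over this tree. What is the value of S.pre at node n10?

1. n0.ok = 7  [given at root]
2. n1.cnt = 20  [S₀.ok * 2 + 6]
3. n1.live = "nn"  ["nn"]
4. n2.pre = false  [terminal]
5. n1.lim = "kx"  ["kx"]
6. n1.hot = 24  [A.cnt + 4]
7. n3.ok = -3  [A.hot + S₀.ok - 34]
8. n4.acc = "my"  [terminal]
9. n3.pre = 9  [S.ok + 12]
10. n3.depth = "myk"  [c.acc ++ "k"]
11. n3.idx = false  [S.ok > -3]
12. n5.live = "mykz"  [S₁.depth ++ "z"]
13. n6.cnt = 26  [26]
14. n6.live = "qn"  ["qn"]
15. n7.idx = "yq"  [terminal]
16. n8.idx = "pw"  [terminal]
17. n9.idx = "vr"  [terminal]
18. n6.lim = "ryq"  ["r" ++ g₀.idx]
19. n6.hot = 11  [A.cnt - 15]
20. n10.ok = 22  [A.hot + 11]
21. n11.pre = true  [terminal]
22. n12.idx = "pw"  [terminal]
23. n13.pre = true  [terminal]
24. n10.pre = 14  [S.ok - 8]
25. n10.depth = "npw"  ["n" ++ g.idx]
26. n10.idx = false  [e₁.pre == false]
27. n14.pre = false  [terminal]
28. n5.depth = 12  [len(B.live) + 8]
29. n0.pre = 29  [len(A.lim) + 27]
30. n0.depth = "nmyk"  ["n" ++ S₁.depth]
31. n0.idx = true  [not S₁.idx]

14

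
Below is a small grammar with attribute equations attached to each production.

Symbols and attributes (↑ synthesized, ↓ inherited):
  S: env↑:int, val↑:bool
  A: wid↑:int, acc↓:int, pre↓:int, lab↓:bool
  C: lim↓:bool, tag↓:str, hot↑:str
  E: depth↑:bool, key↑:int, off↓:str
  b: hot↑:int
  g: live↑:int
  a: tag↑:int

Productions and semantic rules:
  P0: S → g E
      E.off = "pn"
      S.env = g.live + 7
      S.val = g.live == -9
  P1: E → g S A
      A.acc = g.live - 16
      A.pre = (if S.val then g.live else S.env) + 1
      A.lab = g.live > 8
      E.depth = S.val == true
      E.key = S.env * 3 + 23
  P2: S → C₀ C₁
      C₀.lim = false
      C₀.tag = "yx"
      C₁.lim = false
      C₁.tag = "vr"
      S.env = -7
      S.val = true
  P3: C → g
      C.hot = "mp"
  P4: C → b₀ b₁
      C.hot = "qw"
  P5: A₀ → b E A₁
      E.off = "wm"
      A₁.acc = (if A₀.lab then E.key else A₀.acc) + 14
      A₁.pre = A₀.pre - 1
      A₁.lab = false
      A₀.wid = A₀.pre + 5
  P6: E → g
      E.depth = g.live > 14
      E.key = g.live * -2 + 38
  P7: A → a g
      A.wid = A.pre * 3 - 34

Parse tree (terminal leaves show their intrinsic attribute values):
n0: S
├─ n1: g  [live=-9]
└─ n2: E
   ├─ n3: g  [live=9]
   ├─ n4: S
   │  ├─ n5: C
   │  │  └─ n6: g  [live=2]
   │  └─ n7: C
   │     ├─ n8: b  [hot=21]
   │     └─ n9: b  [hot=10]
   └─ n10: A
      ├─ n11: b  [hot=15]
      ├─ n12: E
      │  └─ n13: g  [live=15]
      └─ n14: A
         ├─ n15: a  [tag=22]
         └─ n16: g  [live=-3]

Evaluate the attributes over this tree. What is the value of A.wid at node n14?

1. n1.live = -9  [terminal]
2. n2.off = "pn"  ["pn"]
3. n3.live = 9  [terminal]
4. n5.lim = false  [false]
5. n5.tag = "yx"  ["yx"]
6. n6.live = 2  [terminal]
7. n5.hot = "mp"  ["mp"]
8. n7.lim = false  [false]
9. n7.tag = "vr"  ["vr"]
10. n8.hot = 21  [terminal]
11. n9.hot = 10  [terminal]
12. n7.hot = "qw"  ["qw"]
13. n4.env = -7  [-7]
14. n4.val = true  [true]
15. n10.acc = -7  [g.live - 16]
16. n10.pre = 10  [(if S.val then g.live else S.env) + 1]
17. n10.lab = true  [g.live > 8]
18. n11.hot = 15  [terminal]
19. n12.off = "wm"  ["wm"]
20. n13.live = 15  [terminal]
21. n12.depth = true  [g.live > 14]
22. n12.key = 8  [g.live * -2 + 38]
23. n14.acc = 22  [(if A₀.lab then E.key else A₀.acc) + 14]
24. n14.pre = 9  [A₀.pre - 1]
25. n14.lab = false  [false]
26. n15.tag = 22  [terminal]
27. n16.live = -3  [terminal]
28. n14.wid = -7  [A.pre * 3 - 34]
29. n10.wid = 15  [A₀.pre + 5]
30. n2.depth = true  [S.val == true]
31. n2.key = 2  [S.env * 3 + 23]
32. n0.env = -2  [g.live + 7]
33. n0.val = true  [g.live == -9]

-7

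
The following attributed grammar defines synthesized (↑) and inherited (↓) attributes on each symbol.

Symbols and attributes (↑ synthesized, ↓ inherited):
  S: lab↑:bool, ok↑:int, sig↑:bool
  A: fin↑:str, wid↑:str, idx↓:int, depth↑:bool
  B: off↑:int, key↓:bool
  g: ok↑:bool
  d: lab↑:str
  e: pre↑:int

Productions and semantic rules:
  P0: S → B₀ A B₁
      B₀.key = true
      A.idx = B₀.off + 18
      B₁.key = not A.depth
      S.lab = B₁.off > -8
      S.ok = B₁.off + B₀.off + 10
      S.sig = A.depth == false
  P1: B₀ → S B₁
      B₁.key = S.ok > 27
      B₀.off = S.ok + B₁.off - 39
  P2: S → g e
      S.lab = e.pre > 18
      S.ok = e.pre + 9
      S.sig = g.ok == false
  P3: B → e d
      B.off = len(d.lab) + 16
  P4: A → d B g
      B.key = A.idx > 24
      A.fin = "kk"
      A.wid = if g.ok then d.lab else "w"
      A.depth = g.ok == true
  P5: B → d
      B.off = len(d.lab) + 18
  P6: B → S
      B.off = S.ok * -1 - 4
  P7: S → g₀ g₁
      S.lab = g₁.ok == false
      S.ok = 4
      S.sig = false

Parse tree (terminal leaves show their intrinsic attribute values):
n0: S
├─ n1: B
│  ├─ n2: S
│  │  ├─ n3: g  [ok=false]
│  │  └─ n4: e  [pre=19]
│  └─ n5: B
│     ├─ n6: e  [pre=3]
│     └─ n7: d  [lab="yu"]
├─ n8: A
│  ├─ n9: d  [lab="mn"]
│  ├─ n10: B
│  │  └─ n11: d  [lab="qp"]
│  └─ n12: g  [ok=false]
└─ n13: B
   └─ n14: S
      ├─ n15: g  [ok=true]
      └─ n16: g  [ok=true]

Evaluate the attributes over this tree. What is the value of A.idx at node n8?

1. n1.key = true  [true]
2. n3.ok = false  [terminal]
3. n4.pre = 19  [terminal]
4. n2.lab = true  [e.pre > 18]
5. n2.ok = 28  [e.pre + 9]
6. n2.sig = true  [g.ok == false]
7. n5.key = true  [S.ok > 27]
8. n6.pre = 3  [terminal]
9. n7.lab = "yu"  [terminal]
10. n5.off = 18  [len(d.lab) + 16]
11. n1.off = 7  [S.ok + B₁.off - 39]
12. n8.idx = 25  [B₀.off + 18]
13. n9.lab = "mn"  [terminal]
14. n10.key = true  [A.idx > 24]
15. n11.lab = "qp"  [terminal]
16. n10.off = 20  [len(d.lab) + 18]
17. n12.ok = false  [terminal]
18. n8.fin = "kk"  ["kk"]
19. n8.wid = "w"  [if g.ok then d.lab else "w"]
20. n8.depth = false  [g.ok == true]
21. n13.key = true  [not A.depth]
22. n15.ok = true  [terminal]
23. n16.ok = true  [terminal]
24. n14.lab = false  [g₁.ok == false]
25. n14.ok = 4  [4]
26. n14.sig = false  [false]
27. n13.off = -8  [S.ok * -1 - 4]
28. n0.lab = false  [B₁.off > -8]
29. n0.ok = 9  [B₁.off + B₀.off + 10]
30. n0.sig = true  [A.depth == false]

25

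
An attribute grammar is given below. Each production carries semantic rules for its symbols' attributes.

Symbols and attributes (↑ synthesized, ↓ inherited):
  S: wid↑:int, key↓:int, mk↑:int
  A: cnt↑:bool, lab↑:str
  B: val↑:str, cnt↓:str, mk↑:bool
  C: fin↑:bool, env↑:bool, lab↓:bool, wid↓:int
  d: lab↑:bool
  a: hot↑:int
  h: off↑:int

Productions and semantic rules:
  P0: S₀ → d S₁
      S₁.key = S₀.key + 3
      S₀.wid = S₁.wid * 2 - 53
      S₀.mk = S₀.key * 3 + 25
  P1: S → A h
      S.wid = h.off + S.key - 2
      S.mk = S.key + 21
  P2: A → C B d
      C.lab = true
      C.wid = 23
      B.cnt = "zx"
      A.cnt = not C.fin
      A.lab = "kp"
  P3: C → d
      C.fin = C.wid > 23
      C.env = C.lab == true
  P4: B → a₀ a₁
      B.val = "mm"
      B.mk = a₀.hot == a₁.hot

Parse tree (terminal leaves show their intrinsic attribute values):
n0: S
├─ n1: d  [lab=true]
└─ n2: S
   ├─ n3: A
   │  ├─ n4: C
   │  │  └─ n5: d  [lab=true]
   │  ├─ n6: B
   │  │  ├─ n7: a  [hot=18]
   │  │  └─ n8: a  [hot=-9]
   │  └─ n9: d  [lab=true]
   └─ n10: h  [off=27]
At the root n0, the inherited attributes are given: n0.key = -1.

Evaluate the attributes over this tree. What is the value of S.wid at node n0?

1. n0.key = -1  [given at root]
2. n1.lab = true  [terminal]
3. n2.key = 2  [S₀.key + 3]
4. n4.lab = true  [true]
5. n4.wid = 23  [23]
6. n5.lab = true  [terminal]
7. n4.fin = false  [C.wid > 23]
8. n4.env = true  [C.lab == true]
9. n6.cnt = "zx"  ["zx"]
10. n7.hot = 18  [terminal]
11. n8.hot = -9  [terminal]
12. n6.val = "mm"  ["mm"]
13. n6.mk = false  [a₀.hot == a₁.hot]
14. n9.lab = true  [terminal]
15. n3.cnt = true  [not C.fin]
16. n3.lab = "kp"  ["kp"]
17. n10.off = 27  [terminal]
18. n2.wid = 27  [h.off + S.key - 2]
19. n2.mk = 23  [S.key + 21]
20. n0.wid = 1  [S₁.wid * 2 - 53]
21. n0.mk = 22  [S₀.key * 3 + 25]

1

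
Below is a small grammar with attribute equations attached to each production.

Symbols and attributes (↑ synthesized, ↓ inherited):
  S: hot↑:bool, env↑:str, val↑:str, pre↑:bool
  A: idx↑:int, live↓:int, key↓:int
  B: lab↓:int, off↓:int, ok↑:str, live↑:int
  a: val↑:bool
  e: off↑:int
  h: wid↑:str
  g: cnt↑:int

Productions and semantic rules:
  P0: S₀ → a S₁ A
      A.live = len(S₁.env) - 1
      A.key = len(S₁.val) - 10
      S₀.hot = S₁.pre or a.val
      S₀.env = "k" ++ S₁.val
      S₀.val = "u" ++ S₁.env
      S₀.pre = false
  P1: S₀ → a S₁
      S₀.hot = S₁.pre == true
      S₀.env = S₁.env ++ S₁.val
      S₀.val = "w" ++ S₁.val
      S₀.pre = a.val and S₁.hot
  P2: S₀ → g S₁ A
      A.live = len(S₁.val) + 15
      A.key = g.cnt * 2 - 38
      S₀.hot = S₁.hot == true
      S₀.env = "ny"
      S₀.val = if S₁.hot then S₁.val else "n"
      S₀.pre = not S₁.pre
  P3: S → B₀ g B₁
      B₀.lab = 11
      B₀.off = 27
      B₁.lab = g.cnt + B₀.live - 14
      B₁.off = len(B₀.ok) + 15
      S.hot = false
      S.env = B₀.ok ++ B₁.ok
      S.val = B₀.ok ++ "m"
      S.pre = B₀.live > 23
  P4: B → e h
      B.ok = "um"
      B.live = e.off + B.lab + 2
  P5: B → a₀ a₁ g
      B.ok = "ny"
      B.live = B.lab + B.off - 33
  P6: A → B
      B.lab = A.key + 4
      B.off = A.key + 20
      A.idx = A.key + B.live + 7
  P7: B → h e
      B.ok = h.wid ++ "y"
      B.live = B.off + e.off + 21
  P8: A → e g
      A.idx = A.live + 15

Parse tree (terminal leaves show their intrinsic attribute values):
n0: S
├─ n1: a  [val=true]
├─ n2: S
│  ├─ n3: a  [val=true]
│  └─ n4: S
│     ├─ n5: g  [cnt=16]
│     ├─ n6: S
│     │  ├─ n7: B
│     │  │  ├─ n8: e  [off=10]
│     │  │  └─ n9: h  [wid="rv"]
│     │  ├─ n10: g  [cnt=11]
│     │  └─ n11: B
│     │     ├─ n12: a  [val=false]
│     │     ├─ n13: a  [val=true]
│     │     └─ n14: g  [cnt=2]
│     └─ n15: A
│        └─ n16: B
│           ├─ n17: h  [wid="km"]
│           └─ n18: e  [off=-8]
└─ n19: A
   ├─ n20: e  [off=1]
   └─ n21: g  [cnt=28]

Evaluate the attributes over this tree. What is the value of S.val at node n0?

"unyn"

1. n1.val = true  [terminal]
2. n3.val = true  [terminal]
3. n5.cnt = 16  [terminal]
4. n7.lab = 11  [11]
5. n7.off = 27  [27]
6. n8.off = 10  [terminal]
7. n9.wid = "rv"  [terminal]
8. n7.ok = "um"  ["um"]
9. n7.live = 23  [e.off + B.lab + 2]
10. n10.cnt = 11  [terminal]
11. n11.lab = 20  [g.cnt + B₀.live - 14]
12. n11.off = 17  [len(B₀.ok) + 15]
13. n12.val = false  [terminal]
14. n13.val = true  [terminal]
15. n14.cnt = 2  [terminal]
16. n11.ok = "ny"  ["ny"]
17. n11.live = 4  [B.lab + B.off - 33]
18. n6.hot = false  [false]
19. n6.env = "umny"  [B₀.ok ++ B₁.ok]
20. n6.val = "umm"  [B₀.ok ++ "m"]
21. n6.pre = false  [B₀.live > 23]
22. n15.live = 18  [len(S₁.val) + 15]
23. n15.key = -6  [g.cnt * 2 - 38]
24. n16.lab = -2  [A.key + 4]
25. n16.off = 14  [A.key + 20]
26. n17.wid = "km"  [terminal]
27. n18.off = -8  [terminal]
28. n16.ok = "kmy"  [h.wid ++ "y"]
29. n16.live = 27  [B.off + e.off + 21]
30. n15.idx = 28  [A.key + B.live + 7]
31. n4.hot = false  [S₁.hot == true]
32. n4.env = "ny"  ["ny"]
33. n4.val = "n"  [if S₁.hot then S₁.val else "n"]
34. n4.pre = true  [not S₁.pre]
35. n2.hot = true  [S₁.pre == true]
36. n2.env = "nyn"  [S₁.env ++ S₁.val]
37. n2.val = "wn"  ["w" ++ S₁.val]
38. n2.pre = false  [a.val and S₁.hot]
39. n19.live = 2  [len(S₁.env) - 1]
40. n19.key = -8  [len(S₁.val) - 10]
41. n20.off = 1  [terminal]
42. n21.cnt = 28  [terminal]
43. n19.idx = 17  [A.live + 15]
44. n0.hot = true  [S₁.pre or a.val]
45. n0.env = "kwn"  ["k" ++ S₁.val]
46. n0.val = "unyn"  ["u" ++ S₁.env]
47. n0.pre = false  [false]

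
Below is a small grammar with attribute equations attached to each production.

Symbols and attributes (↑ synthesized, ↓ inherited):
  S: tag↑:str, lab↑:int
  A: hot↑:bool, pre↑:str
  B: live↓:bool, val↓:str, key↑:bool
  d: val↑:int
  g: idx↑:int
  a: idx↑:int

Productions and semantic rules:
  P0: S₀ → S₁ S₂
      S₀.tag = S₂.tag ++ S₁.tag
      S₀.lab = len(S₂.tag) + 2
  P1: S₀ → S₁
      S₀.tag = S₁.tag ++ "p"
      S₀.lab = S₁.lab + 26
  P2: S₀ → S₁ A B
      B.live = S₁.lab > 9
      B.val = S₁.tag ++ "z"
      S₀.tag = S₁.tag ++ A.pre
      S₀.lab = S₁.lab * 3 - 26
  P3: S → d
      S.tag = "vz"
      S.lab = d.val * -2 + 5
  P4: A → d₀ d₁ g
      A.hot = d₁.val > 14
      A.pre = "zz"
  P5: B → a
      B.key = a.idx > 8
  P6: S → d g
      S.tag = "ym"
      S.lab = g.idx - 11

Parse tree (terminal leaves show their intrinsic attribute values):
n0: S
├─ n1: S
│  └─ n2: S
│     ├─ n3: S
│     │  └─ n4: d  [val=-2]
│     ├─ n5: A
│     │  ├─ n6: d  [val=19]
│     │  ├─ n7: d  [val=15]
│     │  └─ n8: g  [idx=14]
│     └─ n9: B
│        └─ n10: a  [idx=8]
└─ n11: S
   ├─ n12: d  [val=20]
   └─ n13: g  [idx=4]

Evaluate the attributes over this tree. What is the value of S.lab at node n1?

27

1. n4.val = -2  [terminal]
2. n3.tag = "vz"  ["vz"]
3. n3.lab = 9  [d.val * -2 + 5]
4. n6.val = 19  [terminal]
5. n7.val = 15  [terminal]
6. n8.idx = 14  [terminal]
7. n5.hot = true  [d₁.val > 14]
8. n5.pre = "zz"  ["zz"]
9. n9.live = false  [S₁.lab > 9]
10. n9.val = "vzz"  [S₁.tag ++ "z"]
11. n10.idx = 8  [terminal]
12. n9.key = false  [a.idx > 8]
13. n2.tag = "vzzz"  [S₁.tag ++ A.pre]
14. n2.lab = 1  [S₁.lab * 3 - 26]
15. n1.tag = "vzzzp"  [S₁.tag ++ "p"]
16. n1.lab = 27  [S₁.lab + 26]
17. n12.val = 20  [terminal]
18. n13.idx = 4  [terminal]
19. n11.tag = "ym"  ["ym"]
20. n11.lab = -7  [g.idx - 11]
21. n0.tag = "ymvzzzp"  [S₂.tag ++ S₁.tag]
22. n0.lab = 4  [len(S₂.tag) + 2]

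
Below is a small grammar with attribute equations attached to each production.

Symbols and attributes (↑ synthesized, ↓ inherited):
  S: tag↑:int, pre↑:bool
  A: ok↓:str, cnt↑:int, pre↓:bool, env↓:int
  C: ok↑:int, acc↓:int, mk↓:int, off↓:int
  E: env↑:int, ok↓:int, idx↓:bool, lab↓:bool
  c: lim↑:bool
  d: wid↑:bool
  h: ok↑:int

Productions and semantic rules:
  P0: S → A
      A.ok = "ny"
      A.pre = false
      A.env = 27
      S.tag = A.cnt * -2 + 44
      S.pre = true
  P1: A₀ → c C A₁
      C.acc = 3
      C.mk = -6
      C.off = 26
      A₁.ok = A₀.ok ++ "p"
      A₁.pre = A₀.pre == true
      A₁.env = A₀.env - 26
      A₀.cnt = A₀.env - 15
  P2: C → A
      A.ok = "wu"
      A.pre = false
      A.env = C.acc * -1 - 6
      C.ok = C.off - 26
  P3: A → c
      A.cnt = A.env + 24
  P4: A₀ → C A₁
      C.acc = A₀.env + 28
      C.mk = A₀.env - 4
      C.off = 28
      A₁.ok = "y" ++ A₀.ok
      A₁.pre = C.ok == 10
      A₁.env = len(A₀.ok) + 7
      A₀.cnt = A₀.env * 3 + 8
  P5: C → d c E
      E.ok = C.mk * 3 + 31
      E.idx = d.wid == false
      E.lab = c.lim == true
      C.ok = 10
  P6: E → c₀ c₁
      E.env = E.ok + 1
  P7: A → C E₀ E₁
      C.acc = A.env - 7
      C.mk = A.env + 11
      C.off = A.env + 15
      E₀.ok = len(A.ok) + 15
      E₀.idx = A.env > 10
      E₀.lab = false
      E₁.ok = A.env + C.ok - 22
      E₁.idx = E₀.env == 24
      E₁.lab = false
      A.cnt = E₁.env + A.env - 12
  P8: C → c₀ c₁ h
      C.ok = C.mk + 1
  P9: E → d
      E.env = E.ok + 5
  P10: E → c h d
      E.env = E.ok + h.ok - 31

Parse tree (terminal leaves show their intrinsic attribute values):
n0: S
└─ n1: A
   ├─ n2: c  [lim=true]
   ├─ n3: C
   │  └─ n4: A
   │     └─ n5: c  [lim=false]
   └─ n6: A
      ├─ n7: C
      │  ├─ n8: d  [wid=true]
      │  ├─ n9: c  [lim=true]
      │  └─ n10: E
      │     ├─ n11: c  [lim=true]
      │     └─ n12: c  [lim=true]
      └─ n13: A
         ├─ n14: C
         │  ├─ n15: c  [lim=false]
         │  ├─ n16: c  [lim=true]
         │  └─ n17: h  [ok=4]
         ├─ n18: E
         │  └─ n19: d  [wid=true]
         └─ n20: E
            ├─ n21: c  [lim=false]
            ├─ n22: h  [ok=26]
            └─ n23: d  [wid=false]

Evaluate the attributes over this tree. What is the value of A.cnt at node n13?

1. n1.ok = "ny"  ["ny"]
2. n1.pre = false  [false]
3. n1.env = 27  [27]
4. n2.lim = true  [terminal]
5. n3.acc = 3  [3]
6. n3.mk = -6  [-6]
7. n3.off = 26  [26]
8. n4.ok = "wu"  ["wu"]
9. n4.pre = false  [false]
10. n4.env = -9  [C.acc * -1 - 6]
11. n5.lim = false  [terminal]
12. n4.cnt = 15  [A.env + 24]
13. n3.ok = 0  [C.off - 26]
14. n6.ok = "nyp"  [A₀.ok ++ "p"]
15. n6.pre = false  [A₀.pre == true]
16. n6.env = 1  [A₀.env - 26]
17. n7.acc = 29  [A₀.env + 28]
18. n7.mk = -3  [A₀.env - 4]
19. n7.off = 28  [28]
20. n8.wid = true  [terminal]
21. n9.lim = true  [terminal]
22. n10.ok = 22  [C.mk * 3 + 31]
23. n10.idx = false  [d.wid == false]
24. n10.lab = true  [c.lim == true]
25. n11.lim = true  [terminal]
26. n12.lim = true  [terminal]
27. n10.env = 23  [E.ok + 1]
28. n7.ok = 10  [10]
29. n13.ok = "ynyp"  ["y" ++ A₀.ok]
30. n13.pre = true  [C.ok == 10]
31. n13.env = 10  [len(A₀.ok) + 7]
32. n14.acc = 3  [A.env - 7]
33. n14.mk = 21  [A.env + 11]
34. n14.off = 25  [A.env + 15]
35. n15.lim = false  [terminal]
36. n16.lim = true  [terminal]
37. n17.ok = 4  [terminal]
38. n14.ok = 22  [C.mk + 1]
39. n18.ok = 19  [len(A.ok) + 15]
40. n18.idx = false  [A.env > 10]
41. n18.lab = false  [false]
42. n19.wid = true  [terminal]
43. n18.env = 24  [E.ok + 5]
44. n20.ok = 10  [A.env + C.ok - 22]
45. n20.idx = true  [E₀.env == 24]
46. n20.lab = false  [false]
47. n21.lim = false  [terminal]
48. n22.ok = 26  [terminal]
49. n23.wid = false  [terminal]
50. n20.env = 5  [E.ok + h.ok - 31]
51. n13.cnt = 3  [E₁.env + A.env - 12]
52. n6.cnt = 11  [A₀.env * 3 + 8]
53. n1.cnt = 12  [A₀.env - 15]
54. n0.tag = 20  [A.cnt * -2 + 44]
55. n0.pre = true  [true]

3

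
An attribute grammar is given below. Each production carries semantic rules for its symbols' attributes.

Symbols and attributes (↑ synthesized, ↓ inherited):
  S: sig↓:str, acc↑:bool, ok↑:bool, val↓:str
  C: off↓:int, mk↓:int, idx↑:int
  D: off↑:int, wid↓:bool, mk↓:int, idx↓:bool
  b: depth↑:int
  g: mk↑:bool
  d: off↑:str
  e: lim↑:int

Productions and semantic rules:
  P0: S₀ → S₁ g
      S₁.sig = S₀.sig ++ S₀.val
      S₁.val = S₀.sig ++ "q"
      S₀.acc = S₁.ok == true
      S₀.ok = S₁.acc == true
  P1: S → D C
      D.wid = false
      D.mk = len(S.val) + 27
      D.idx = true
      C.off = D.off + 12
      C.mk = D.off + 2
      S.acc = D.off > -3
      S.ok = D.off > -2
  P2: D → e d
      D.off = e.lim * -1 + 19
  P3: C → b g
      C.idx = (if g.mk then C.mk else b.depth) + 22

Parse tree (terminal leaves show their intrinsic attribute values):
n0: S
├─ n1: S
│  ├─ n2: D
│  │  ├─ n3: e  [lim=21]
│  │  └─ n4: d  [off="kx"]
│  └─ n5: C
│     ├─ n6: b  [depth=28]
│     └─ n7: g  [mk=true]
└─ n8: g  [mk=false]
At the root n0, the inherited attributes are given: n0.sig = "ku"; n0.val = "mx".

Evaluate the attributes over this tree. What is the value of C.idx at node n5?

1. n0.sig = "ku"  [given at root]
2. n0.val = "mx"  [given at root]
3. n1.sig = "kumx"  [S₀.sig ++ S₀.val]
4. n1.val = "kuq"  [S₀.sig ++ "q"]
5. n2.wid = false  [false]
6. n2.mk = 30  [len(S.val) + 27]
7. n2.idx = true  [true]
8. n3.lim = 21  [terminal]
9. n4.off = "kx"  [terminal]
10. n2.off = -2  [e.lim * -1 + 19]
11. n5.off = 10  [D.off + 12]
12. n5.mk = 0  [D.off + 2]
13. n6.depth = 28  [terminal]
14. n7.mk = true  [terminal]
15. n5.idx = 22  [(if g.mk then C.mk else b.depth) + 22]
16. n1.acc = true  [D.off > -3]
17. n1.ok = false  [D.off > -2]
18. n8.mk = false  [terminal]
19. n0.acc = false  [S₁.ok == true]
20. n0.ok = true  [S₁.acc == true]

22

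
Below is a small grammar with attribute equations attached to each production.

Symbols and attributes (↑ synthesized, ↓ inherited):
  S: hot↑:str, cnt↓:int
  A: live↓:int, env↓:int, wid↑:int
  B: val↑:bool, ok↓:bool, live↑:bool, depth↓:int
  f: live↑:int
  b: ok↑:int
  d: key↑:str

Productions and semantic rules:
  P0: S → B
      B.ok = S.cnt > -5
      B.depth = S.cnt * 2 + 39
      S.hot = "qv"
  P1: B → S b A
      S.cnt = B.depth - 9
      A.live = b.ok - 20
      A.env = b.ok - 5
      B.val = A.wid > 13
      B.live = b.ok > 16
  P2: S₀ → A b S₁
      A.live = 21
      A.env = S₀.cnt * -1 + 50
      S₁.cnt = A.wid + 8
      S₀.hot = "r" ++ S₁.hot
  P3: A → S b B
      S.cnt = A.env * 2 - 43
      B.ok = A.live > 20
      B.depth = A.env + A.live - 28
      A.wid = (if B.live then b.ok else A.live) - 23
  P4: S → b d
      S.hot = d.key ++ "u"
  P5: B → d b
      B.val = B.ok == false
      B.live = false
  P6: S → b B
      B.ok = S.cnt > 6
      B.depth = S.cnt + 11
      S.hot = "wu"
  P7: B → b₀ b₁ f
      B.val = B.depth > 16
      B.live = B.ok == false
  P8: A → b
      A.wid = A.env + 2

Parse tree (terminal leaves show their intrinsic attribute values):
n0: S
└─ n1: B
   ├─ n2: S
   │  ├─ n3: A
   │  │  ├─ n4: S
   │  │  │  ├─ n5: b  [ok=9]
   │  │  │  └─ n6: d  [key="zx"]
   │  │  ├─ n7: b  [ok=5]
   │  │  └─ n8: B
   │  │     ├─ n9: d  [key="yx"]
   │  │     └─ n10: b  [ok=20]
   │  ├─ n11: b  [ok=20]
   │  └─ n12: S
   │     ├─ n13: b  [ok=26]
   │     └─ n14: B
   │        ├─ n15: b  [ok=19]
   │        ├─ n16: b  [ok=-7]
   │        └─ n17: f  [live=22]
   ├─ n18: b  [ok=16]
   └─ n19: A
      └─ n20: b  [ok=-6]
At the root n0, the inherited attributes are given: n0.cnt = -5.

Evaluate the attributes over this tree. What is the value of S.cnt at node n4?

17

1. n0.cnt = -5  [given at root]
2. n1.ok = false  [S.cnt > -5]
3. n1.depth = 29  [S.cnt * 2 + 39]
4. n2.cnt = 20  [B.depth - 9]
5. n3.live = 21  [21]
6. n3.env = 30  [S₀.cnt * -1 + 50]
7. n4.cnt = 17  [A.env * 2 - 43]
8. n5.ok = 9  [terminal]
9. n6.key = "zx"  [terminal]
10. n4.hot = "zxu"  [d.key ++ "u"]
11. n7.ok = 5  [terminal]
12. n8.ok = true  [A.live > 20]
13. n8.depth = 23  [A.env + A.live - 28]
14. n9.key = "yx"  [terminal]
15. n10.ok = 20  [terminal]
16. n8.val = false  [B.ok == false]
17. n8.live = false  [false]
18. n3.wid = -2  [(if B.live then b.ok else A.live) - 23]
19. n11.ok = 20  [terminal]
20. n12.cnt = 6  [A.wid + 8]
21. n13.ok = 26  [terminal]
22. n14.ok = false  [S.cnt > 6]
23. n14.depth = 17  [S.cnt + 11]
24. n15.ok = 19  [terminal]
25. n16.ok = -7  [terminal]
26. n17.live = 22  [terminal]
27. n14.val = true  [B.depth > 16]
28. n14.live = true  [B.ok == false]
29. n12.hot = "wu"  ["wu"]
30. n2.hot = "rwu"  ["r" ++ S₁.hot]
31. n18.ok = 16  [terminal]
32. n19.live = -4  [b.ok - 20]
33. n19.env = 11  [b.ok - 5]
34. n20.ok = -6  [terminal]
35. n19.wid = 13  [A.env + 2]
36. n1.val = false  [A.wid > 13]
37. n1.live = false  [b.ok > 16]
38. n0.hot = "qv"  ["qv"]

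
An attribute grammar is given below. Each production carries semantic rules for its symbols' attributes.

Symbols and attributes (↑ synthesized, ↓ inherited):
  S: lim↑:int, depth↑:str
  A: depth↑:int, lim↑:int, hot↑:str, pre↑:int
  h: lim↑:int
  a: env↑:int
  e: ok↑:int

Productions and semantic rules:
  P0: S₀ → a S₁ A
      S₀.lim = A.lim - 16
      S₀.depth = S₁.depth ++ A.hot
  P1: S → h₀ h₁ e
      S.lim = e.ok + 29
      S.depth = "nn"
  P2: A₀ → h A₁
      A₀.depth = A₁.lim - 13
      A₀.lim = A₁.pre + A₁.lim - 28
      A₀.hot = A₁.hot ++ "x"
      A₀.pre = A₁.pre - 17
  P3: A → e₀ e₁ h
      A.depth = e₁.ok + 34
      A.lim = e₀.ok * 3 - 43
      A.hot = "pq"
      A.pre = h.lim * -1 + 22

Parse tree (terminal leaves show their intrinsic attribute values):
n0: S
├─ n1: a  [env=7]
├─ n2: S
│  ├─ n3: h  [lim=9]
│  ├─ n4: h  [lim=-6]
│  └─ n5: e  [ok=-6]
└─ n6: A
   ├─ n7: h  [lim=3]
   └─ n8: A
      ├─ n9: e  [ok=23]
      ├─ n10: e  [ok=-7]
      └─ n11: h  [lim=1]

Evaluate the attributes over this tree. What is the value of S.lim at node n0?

3

1. n1.env = 7  [terminal]
2. n3.lim = 9  [terminal]
3. n4.lim = -6  [terminal]
4. n5.ok = -6  [terminal]
5. n2.lim = 23  [e.ok + 29]
6. n2.depth = "nn"  ["nn"]
7. n7.lim = 3  [terminal]
8. n9.ok = 23  [terminal]
9. n10.ok = -7  [terminal]
10. n11.lim = 1  [terminal]
11. n8.depth = 27  [e₁.ok + 34]
12. n8.lim = 26  [e₀.ok * 3 - 43]
13. n8.hot = "pq"  ["pq"]
14. n8.pre = 21  [h.lim * -1 + 22]
15. n6.depth = 13  [A₁.lim - 13]
16. n6.lim = 19  [A₁.pre + A₁.lim - 28]
17. n6.hot = "pqx"  [A₁.hot ++ "x"]
18. n6.pre = 4  [A₁.pre - 17]
19. n0.lim = 3  [A.lim - 16]
20. n0.depth = "nnpqx"  [S₁.depth ++ A.hot]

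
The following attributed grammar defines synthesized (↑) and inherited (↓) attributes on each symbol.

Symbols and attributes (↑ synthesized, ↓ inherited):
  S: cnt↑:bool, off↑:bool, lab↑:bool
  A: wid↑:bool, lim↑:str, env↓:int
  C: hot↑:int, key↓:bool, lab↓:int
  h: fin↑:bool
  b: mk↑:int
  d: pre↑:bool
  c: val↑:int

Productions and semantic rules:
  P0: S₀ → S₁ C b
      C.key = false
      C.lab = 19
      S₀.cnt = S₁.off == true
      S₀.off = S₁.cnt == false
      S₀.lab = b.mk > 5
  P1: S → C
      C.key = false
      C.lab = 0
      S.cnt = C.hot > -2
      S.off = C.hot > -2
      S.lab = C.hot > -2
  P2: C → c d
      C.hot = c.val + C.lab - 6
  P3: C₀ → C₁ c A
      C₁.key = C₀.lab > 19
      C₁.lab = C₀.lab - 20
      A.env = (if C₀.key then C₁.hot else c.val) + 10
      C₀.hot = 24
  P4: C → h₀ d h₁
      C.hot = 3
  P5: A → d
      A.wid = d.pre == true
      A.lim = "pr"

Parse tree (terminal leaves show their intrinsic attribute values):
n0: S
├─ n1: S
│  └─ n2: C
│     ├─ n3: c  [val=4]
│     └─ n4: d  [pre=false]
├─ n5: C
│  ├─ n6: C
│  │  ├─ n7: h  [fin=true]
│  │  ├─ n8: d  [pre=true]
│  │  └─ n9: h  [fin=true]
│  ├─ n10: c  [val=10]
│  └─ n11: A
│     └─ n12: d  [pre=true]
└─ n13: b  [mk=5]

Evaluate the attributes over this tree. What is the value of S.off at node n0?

1. n2.key = false  [false]
2. n2.lab = 0  [0]
3. n3.val = 4  [terminal]
4. n4.pre = false  [terminal]
5. n2.hot = -2  [c.val + C.lab - 6]
6. n1.cnt = false  [C.hot > -2]
7. n1.off = false  [C.hot > -2]
8. n1.lab = false  [C.hot > -2]
9. n5.key = false  [false]
10. n5.lab = 19  [19]
11. n6.key = false  [C₀.lab > 19]
12. n6.lab = -1  [C₀.lab - 20]
13. n7.fin = true  [terminal]
14. n8.pre = true  [terminal]
15. n9.fin = true  [terminal]
16. n6.hot = 3  [3]
17. n10.val = 10  [terminal]
18. n11.env = 20  [(if C₀.key then C₁.hot else c.val) + 10]
19. n12.pre = true  [terminal]
20. n11.wid = true  [d.pre == true]
21. n11.lim = "pr"  ["pr"]
22. n5.hot = 24  [24]
23. n13.mk = 5  [terminal]
24. n0.cnt = false  [S₁.off == true]
25. n0.off = true  [S₁.cnt == false]
26. n0.lab = false  [b.mk > 5]

true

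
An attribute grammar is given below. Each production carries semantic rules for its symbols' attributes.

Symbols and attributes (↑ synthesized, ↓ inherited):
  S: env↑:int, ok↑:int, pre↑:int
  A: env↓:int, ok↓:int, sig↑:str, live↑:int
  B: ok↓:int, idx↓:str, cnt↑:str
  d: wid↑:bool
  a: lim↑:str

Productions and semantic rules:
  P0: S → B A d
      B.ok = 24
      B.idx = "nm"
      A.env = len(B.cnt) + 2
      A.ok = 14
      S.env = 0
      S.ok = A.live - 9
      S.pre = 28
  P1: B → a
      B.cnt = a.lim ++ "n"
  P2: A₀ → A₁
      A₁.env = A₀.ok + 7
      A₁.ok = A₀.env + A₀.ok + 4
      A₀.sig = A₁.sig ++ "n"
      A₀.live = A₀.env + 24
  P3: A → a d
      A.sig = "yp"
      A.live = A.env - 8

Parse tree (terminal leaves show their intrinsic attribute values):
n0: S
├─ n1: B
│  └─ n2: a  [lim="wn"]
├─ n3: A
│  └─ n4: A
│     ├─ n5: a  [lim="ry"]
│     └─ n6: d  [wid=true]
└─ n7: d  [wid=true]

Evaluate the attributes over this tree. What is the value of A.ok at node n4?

23

1. n1.ok = 24  [24]
2. n1.idx = "nm"  ["nm"]
3. n2.lim = "wn"  [terminal]
4. n1.cnt = "wnn"  [a.lim ++ "n"]
5. n3.env = 5  [len(B.cnt) + 2]
6. n3.ok = 14  [14]
7. n4.env = 21  [A₀.ok + 7]
8. n4.ok = 23  [A₀.env + A₀.ok + 4]
9. n5.lim = "ry"  [terminal]
10. n6.wid = true  [terminal]
11. n4.sig = "yp"  ["yp"]
12. n4.live = 13  [A.env - 8]
13. n3.sig = "ypn"  [A₁.sig ++ "n"]
14. n3.live = 29  [A₀.env + 24]
15. n7.wid = true  [terminal]
16. n0.env = 0  [0]
17. n0.ok = 20  [A.live - 9]
18. n0.pre = 28  [28]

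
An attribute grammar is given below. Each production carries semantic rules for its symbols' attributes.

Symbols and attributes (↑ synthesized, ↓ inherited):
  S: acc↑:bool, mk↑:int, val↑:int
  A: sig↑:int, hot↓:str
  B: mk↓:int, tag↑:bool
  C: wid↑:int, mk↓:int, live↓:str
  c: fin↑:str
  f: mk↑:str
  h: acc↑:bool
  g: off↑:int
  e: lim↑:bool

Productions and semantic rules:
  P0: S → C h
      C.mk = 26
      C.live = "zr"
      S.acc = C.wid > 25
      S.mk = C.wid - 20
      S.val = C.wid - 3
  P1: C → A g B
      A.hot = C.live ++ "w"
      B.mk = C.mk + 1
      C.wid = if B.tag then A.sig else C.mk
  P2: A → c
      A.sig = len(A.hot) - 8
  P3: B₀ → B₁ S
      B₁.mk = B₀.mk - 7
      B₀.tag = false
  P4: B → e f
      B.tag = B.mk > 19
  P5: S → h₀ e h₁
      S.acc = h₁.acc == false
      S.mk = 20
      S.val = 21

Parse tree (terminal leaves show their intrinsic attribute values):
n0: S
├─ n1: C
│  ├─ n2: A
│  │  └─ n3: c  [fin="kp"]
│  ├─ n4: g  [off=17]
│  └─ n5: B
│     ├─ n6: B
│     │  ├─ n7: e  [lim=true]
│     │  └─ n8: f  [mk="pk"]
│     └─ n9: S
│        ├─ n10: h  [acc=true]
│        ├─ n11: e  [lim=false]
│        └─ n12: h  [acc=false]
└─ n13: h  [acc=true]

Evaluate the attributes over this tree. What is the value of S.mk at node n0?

6

1. n1.mk = 26  [26]
2. n1.live = "zr"  ["zr"]
3. n2.hot = "zrw"  [C.live ++ "w"]
4. n3.fin = "kp"  [terminal]
5. n2.sig = -5  [len(A.hot) - 8]
6. n4.off = 17  [terminal]
7. n5.mk = 27  [C.mk + 1]
8. n6.mk = 20  [B₀.mk - 7]
9. n7.lim = true  [terminal]
10. n8.mk = "pk"  [terminal]
11. n6.tag = true  [B.mk > 19]
12. n10.acc = true  [terminal]
13. n11.lim = false  [terminal]
14. n12.acc = false  [terminal]
15. n9.acc = true  [h₁.acc == false]
16. n9.mk = 20  [20]
17. n9.val = 21  [21]
18. n5.tag = false  [false]
19. n1.wid = 26  [if B.tag then A.sig else C.mk]
20. n13.acc = true  [terminal]
21. n0.acc = true  [C.wid > 25]
22. n0.mk = 6  [C.wid - 20]
23. n0.val = 23  [C.wid - 3]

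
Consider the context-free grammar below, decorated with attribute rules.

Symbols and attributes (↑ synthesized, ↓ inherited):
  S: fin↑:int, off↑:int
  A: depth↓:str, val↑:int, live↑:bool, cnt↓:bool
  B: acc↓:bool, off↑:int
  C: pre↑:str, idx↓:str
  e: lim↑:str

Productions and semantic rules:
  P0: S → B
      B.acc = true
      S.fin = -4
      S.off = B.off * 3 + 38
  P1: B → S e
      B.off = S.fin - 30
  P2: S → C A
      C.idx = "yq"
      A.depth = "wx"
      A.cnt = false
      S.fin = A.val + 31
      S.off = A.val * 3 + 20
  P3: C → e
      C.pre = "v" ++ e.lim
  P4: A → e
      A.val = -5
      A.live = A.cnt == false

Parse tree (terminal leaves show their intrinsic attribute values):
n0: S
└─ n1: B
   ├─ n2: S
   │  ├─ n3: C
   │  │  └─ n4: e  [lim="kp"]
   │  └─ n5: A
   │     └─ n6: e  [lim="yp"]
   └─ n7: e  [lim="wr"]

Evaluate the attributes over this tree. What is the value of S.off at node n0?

1. n1.acc = true  [true]
2. n3.idx = "yq"  ["yq"]
3. n4.lim = "kp"  [terminal]
4. n3.pre = "vkp"  ["v" ++ e.lim]
5. n5.depth = "wx"  ["wx"]
6. n5.cnt = false  [false]
7. n6.lim = "yp"  [terminal]
8. n5.val = -5  [-5]
9. n5.live = true  [A.cnt == false]
10. n2.fin = 26  [A.val + 31]
11. n2.off = 5  [A.val * 3 + 20]
12. n7.lim = "wr"  [terminal]
13. n1.off = -4  [S.fin - 30]
14. n0.fin = -4  [-4]
15. n0.off = 26  [B.off * 3 + 38]

26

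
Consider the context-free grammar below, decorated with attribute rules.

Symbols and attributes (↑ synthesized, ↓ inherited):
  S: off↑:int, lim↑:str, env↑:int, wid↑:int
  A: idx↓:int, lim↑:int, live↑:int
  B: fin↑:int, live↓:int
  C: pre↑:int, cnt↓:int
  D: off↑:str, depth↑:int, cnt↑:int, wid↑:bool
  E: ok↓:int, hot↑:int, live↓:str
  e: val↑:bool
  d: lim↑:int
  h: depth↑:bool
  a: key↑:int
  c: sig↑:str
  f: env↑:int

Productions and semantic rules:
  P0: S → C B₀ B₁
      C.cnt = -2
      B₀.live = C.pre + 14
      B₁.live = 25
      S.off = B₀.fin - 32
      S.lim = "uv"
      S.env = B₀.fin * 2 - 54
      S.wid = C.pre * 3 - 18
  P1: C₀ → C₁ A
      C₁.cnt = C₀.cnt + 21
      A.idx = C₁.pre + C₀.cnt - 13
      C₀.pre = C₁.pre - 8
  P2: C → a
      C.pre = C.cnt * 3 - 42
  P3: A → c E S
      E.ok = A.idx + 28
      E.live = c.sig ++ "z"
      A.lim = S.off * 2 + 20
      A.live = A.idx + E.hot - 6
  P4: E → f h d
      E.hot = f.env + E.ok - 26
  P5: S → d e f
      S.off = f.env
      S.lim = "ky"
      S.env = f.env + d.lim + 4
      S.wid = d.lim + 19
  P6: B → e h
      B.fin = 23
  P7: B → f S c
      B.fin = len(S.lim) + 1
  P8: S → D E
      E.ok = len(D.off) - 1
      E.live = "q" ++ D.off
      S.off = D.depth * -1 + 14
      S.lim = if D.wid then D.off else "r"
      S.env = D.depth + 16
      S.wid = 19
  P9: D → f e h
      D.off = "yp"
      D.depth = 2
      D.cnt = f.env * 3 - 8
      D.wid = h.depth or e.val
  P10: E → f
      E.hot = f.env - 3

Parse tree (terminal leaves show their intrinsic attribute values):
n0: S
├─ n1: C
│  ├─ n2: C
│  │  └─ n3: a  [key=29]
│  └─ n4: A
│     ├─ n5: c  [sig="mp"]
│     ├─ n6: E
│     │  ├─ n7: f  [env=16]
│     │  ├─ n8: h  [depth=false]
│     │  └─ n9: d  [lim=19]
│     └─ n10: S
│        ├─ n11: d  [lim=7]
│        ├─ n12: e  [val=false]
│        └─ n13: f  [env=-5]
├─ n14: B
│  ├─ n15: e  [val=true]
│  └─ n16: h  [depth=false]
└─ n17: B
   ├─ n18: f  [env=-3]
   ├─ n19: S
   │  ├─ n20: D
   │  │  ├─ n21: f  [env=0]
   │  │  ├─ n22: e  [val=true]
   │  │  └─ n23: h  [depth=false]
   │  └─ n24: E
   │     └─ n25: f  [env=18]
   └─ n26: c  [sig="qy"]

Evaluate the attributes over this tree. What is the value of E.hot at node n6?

18

1. n1.cnt = -2  [-2]
2. n2.cnt = 19  [C₀.cnt + 21]
3. n3.key = 29  [terminal]
4. n2.pre = 15  [C.cnt * 3 - 42]
5. n4.idx = 0  [C₁.pre + C₀.cnt - 13]
6. n5.sig = "mp"  [terminal]
7. n6.ok = 28  [A.idx + 28]
8. n6.live = "mpz"  [c.sig ++ "z"]
9. n7.env = 16  [terminal]
10. n8.depth = false  [terminal]
11. n9.lim = 19  [terminal]
12. n6.hot = 18  [f.env + E.ok - 26]
13. n11.lim = 7  [terminal]
14. n12.val = false  [terminal]
15. n13.env = -5  [terminal]
16. n10.off = -5  [f.env]
17. n10.lim = "ky"  ["ky"]
18. n10.env = 6  [f.env + d.lim + 4]
19. n10.wid = 26  [d.lim + 19]
20. n4.lim = 10  [S.off * 2 + 20]
21. n4.live = 12  [A.idx + E.hot - 6]
22. n1.pre = 7  [C₁.pre - 8]
23. n14.live = 21  [C.pre + 14]
24. n15.val = true  [terminal]
25. n16.depth = false  [terminal]
26. n14.fin = 23  [23]
27. n17.live = 25  [25]
28. n18.env = -3  [terminal]
29. n21.env = 0  [terminal]
30. n22.val = true  [terminal]
31. n23.depth = false  [terminal]
32. n20.off = "yp"  ["yp"]
33. n20.depth = 2  [2]
34. n20.cnt = -8  [f.env * 3 - 8]
35. n20.wid = true  [h.depth or e.val]
36. n24.ok = 1  [len(D.off) - 1]
37. n24.live = "qyp"  ["q" ++ D.off]
38. n25.env = 18  [terminal]
39. n24.hot = 15  [f.env - 3]
40. n19.off = 12  [D.depth * -1 + 14]
41. n19.lim = "yp"  [if D.wid then D.off else "r"]
42. n19.env = 18  [D.depth + 16]
43. n19.wid = 19  [19]
44. n26.sig = "qy"  [terminal]
45. n17.fin = 3  [len(S.lim) + 1]
46. n0.off = -9  [B₀.fin - 32]
47. n0.lim = "uv"  ["uv"]
48. n0.env = -8  [B₀.fin * 2 - 54]
49. n0.wid = 3  [C.pre * 3 - 18]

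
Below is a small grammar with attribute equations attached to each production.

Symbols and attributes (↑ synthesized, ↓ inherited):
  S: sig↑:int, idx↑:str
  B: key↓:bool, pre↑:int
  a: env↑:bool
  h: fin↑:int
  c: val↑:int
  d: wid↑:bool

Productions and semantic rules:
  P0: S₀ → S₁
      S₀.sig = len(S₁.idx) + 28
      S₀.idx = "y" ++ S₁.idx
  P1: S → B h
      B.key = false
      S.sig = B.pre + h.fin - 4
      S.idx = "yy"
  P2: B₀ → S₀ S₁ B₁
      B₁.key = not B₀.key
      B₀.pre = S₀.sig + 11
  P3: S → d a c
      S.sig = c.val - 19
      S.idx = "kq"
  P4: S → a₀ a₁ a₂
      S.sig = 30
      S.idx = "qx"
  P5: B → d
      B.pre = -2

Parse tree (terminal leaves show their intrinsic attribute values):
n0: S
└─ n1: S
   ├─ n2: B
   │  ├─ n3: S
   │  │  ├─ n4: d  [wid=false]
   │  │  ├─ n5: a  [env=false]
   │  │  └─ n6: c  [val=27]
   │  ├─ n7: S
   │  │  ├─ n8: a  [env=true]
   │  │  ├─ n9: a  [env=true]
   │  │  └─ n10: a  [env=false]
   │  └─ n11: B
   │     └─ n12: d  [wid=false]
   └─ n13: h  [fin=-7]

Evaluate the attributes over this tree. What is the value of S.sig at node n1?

1. n2.key = false  [false]
2. n4.wid = false  [terminal]
3. n5.env = false  [terminal]
4. n6.val = 27  [terminal]
5. n3.sig = 8  [c.val - 19]
6. n3.idx = "kq"  ["kq"]
7. n8.env = true  [terminal]
8. n9.env = true  [terminal]
9. n10.env = false  [terminal]
10. n7.sig = 30  [30]
11. n7.idx = "qx"  ["qx"]
12. n11.key = true  [not B₀.key]
13. n12.wid = false  [terminal]
14. n11.pre = -2  [-2]
15. n2.pre = 19  [S₀.sig + 11]
16. n13.fin = -7  [terminal]
17. n1.sig = 8  [B.pre + h.fin - 4]
18. n1.idx = "yy"  ["yy"]
19. n0.sig = 30  [len(S₁.idx) + 28]
20. n0.idx = "yyy"  ["y" ++ S₁.idx]

8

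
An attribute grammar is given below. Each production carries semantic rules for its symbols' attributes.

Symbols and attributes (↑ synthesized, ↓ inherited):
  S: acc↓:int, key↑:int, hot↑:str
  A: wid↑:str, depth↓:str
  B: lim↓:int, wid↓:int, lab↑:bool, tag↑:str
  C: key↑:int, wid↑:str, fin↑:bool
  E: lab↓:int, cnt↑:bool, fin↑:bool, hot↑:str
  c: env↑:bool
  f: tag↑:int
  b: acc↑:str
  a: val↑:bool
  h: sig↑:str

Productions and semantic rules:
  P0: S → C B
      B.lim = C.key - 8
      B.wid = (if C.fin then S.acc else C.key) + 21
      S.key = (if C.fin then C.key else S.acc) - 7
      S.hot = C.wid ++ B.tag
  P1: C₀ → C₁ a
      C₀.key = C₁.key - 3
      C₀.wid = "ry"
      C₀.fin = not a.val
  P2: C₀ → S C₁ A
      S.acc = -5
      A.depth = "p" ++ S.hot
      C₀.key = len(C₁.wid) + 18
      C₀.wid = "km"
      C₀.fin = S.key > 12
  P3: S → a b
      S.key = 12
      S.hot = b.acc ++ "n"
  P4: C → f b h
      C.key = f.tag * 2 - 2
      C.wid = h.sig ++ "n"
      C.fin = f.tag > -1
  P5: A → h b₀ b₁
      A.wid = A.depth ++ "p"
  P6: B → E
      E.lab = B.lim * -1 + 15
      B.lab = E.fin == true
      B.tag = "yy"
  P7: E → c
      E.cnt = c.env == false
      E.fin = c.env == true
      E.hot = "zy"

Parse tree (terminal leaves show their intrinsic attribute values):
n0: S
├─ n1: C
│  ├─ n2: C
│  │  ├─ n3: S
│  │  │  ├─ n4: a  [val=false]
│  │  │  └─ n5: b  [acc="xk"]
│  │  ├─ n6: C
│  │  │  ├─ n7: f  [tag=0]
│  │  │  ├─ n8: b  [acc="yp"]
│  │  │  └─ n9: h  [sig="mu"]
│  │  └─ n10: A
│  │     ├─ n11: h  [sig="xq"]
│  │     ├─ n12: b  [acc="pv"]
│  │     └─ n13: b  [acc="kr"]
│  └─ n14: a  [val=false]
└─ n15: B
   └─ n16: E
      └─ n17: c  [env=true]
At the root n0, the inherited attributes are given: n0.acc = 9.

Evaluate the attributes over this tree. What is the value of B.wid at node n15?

30

1. n0.acc = 9  [given at root]
2. n3.acc = -5  [-5]
3. n4.val = false  [terminal]
4. n5.acc = "xk"  [terminal]
5. n3.key = 12  [12]
6. n3.hot = "xkn"  [b.acc ++ "n"]
7. n7.tag = 0  [terminal]
8. n8.acc = "yp"  [terminal]
9. n9.sig = "mu"  [terminal]
10. n6.key = -2  [f.tag * 2 - 2]
11. n6.wid = "mun"  [h.sig ++ "n"]
12. n6.fin = true  [f.tag > -1]
13. n10.depth = "pxkn"  ["p" ++ S.hot]
14. n11.sig = "xq"  [terminal]
15. n12.acc = "pv"  [terminal]
16. n13.acc = "kr"  [terminal]
17. n10.wid = "pxknp"  [A.depth ++ "p"]
18. n2.key = 21  [len(C₁.wid) + 18]
19. n2.wid = "km"  ["km"]
20. n2.fin = false  [S.key > 12]
21. n14.val = false  [terminal]
22. n1.key = 18  [C₁.key - 3]
23. n1.wid = "ry"  ["ry"]
24. n1.fin = true  [not a.val]
25. n15.lim = 10  [C.key - 8]
26. n15.wid = 30  [(if C.fin then S.acc else C.key) + 21]
27. n16.lab = 5  [B.lim * -1 + 15]
28. n17.env = true  [terminal]
29. n16.cnt = false  [c.env == false]
30. n16.fin = true  [c.env == true]
31. n16.hot = "zy"  ["zy"]
32. n15.lab = true  [E.fin == true]
33. n15.tag = "yy"  ["yy"]
34. n0.key = 11  [(if C.fin then C.key else S.acc) - 7]
35. n0.hot = "ryyy"  [C.wid ++ B.tag]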